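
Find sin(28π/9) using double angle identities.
sin(28π/9) = 2 sin 14π/9 cos 14π/9 = -0.342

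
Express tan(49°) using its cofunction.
tan(49°) = cot(90° - 49°) = cot(41°)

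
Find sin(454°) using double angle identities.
sin(454°) = 2 sin 227° cos 227° = 0.9976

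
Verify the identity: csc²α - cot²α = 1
LHS = 1/sin²α - cos²α/sin²α = (1 - cos²α)/sin²α = sin²α/sin²α = 1 = RHS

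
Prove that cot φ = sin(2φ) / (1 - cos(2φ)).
RHS = 2 sin φ cos φ / (2sin²φ) = cos φ/sin φ = cot φ = LHS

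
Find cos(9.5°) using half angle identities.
cos(9.5°) = √((1 + cos 19°)/2) = 0.9863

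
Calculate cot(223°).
cot(223°) = 1.072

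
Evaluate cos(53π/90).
cos(53π/90) = -0.2756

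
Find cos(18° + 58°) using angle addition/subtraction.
cos(18° + 58°) = cos 18° cos 58° - sin 18° sin 58° = 0.2419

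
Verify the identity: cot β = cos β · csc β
RHS = cos β · (1/sin β) = cos β/sin β = cot β = LHS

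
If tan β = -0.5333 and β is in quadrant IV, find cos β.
cos β = 0.8824 (using tan²β + 1 = sec²β)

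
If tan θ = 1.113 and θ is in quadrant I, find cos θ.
cos θ = 0.6683 (using tan²θ + 1 = sec²θ)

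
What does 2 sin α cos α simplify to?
2 sin α cos α = sin(2α) (using Double angle)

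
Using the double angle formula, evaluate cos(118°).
cos(118°) = cos²59° - sin²59° = -0.4695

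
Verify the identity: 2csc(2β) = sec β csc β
LHS = 2/sin(2β) = 2/(2 sin β cos β) = 1/(sin β cos β) = (1/cos β)(1/sin β) = sec β csc β = RHS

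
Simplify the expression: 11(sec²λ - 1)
11(sec²λ - 1) = 11(tan²λ) (using Pythagorean identity)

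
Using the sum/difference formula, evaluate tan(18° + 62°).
tan(18° + 62°) = (tan 18° + tan 62°)/(1 - tan 18° tan 62°) = 5.671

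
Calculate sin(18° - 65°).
sin(18° - 65°) = sin 18° cos 65° - cos 18° sin 65° = -0.7314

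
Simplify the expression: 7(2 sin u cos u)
7(2 sin u cos u) = 7(sin(2u)) (using Double angle)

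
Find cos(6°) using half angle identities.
cos(6°) = √((1 + cos 12°)/2) = 0.9945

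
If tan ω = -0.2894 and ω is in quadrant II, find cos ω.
cos ω = -0.9606 (using tan²ω + 1 = sec²ω)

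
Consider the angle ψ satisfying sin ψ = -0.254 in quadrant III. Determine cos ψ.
cos ψ = ±√(1 - sin²ψ) = -0.9672 (negative in QIII)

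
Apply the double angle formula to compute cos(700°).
cos(700°) = cos²350° - sin²350° = 0.9397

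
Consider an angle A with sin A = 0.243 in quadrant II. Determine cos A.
cos A = ±√(1 - sin²A) = -0.97 (negative in QII)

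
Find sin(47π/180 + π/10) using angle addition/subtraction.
sin(47π/180 + π/10) = sin 47π/180 cos π/10 + cos 47π/180 sin π/10 = 0.9063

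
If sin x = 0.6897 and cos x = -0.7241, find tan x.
tan x = sin x / cos x = -0.9525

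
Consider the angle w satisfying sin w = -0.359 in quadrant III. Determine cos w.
cos w = ±√(1 - sin²w) = -0.9333 (negative in QIII)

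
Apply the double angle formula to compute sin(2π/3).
sin(2π/3) = 2 sin π/3 cos π/3 = √3/2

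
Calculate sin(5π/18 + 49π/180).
sin(5π/18 + 49π/180) = sin 5π/18 cos 49π/180 + cos 5π/18 sin 49π/180 = 0.9877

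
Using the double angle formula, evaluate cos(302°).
cos(302°) = cos²151° - sin²151° = 0.5299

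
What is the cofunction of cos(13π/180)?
cos(13π/180) = sin(π/2 - 13π/180) = sin(77π/180)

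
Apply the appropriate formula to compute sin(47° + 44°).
sin(47° + 44°) = sin 47° cos 44° + cos 47° sin 44° = 0.9998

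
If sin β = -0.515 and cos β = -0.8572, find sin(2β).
sin(2β) = 2 sin β cos β = 0.8829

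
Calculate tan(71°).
tan(71°) = 2.904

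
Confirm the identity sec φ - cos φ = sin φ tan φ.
LHS = 1/cos φ - cos φ = (1 - cos²φ)/cos φ = sin²φ/cos φ = sin φ · (sin φ/cos φ) = sin φ tan φ = RHS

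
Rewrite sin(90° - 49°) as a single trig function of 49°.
sin(90° - 49°) = cos(49°)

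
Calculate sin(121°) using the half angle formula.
sin(121°) = √((1 - cos 242°)/2) = 0.8572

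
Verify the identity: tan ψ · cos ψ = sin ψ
LHS = (sin ψ/cos ψ) · cos ψ = sin ψ = RHS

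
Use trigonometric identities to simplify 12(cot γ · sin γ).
12(cot γ · sin γ) = 12(cos γ) (using Quotient identity)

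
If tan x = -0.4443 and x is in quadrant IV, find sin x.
sin x = -0.406 (using tan²x + 1 = sec²x)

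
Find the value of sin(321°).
sin(321°) = -0.6293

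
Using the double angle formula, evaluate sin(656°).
sin(656°) = 2 sin 328° cos 328° = -0.8988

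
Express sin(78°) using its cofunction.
sin(78°) = cos(90° - 78°) = cos(12°)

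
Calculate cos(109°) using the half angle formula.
cos(109°) = -√((1 + cos 218°)/2) = -0.3256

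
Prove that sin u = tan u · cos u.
RHS = (sin u/cos u) · cos u = sin u = LHS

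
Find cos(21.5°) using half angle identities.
cos(21.5°) = √((1 + cos 43°)/2) = 0.9304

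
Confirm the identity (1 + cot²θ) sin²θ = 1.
LHS = csc²θ · sin²θ = (1/sin²θ) · sin²θ = 1 = RHS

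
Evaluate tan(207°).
tan(207°) = 0.5095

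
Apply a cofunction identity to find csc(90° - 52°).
csc(90° - 52°) = sec(52°) = 1.624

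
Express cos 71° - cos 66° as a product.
cos 71° - cos 66° = -2 sin(68.5°) sin(2.5°)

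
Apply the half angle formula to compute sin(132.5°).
sin(132.5°) = √((1 - cos 265°)/2) = 0.7373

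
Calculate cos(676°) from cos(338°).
cos(676°) = cos²338° - sin²338° = 0.7193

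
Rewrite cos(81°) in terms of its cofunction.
cos(81°) = sin(90° - 81°) = sin(9°)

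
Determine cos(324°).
cos(324°) = 0.809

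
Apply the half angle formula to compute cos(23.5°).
cos(23.5°) = √((1 + cos 47°)/2) = 0.9171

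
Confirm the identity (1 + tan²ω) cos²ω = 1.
LHS = sec²ω · cos²ω = (1/cos²ω) · cos²ω = 1 = RHS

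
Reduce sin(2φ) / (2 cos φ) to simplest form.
sin(2φ) / (2 cos φ) = sin φ (using Double angle)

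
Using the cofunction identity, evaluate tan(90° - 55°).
tan(90° - 55°) = cot(55°) = 0.7002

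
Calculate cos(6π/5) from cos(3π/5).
cos(6π/5) = 1 - 2sin²3π/5 = -0.809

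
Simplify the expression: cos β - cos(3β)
cos β - cos(3β) = 2 sin(2β) sin β (using Sum-to-product)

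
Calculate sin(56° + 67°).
sin(56° + 67°) = sin 56° cos 67° + cos 56° sin 67° = 0.8387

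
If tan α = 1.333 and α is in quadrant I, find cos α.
cos α = 0.6001 (using tan²α + 1 = sec²α)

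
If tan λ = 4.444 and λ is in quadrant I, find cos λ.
cos λ = 0.2195 (using tan²λ + 1 = sec²λ)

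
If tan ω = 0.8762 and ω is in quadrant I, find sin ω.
sin ω = 0.659 (using tan²ω + 1 = sec²ω)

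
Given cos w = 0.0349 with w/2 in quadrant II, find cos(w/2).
cos(w/2) = ±√((1 + cos w)/2); negative since w/2 ∈ QII, so cos(w/2) = -0.7193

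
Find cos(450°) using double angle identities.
cos(450°) = cos²225° - sin²225° = 0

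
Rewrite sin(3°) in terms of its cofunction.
sin(3°) = cos(90° - 3°) = cos(87°)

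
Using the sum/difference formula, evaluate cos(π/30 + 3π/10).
cos(π/30 + 3π/10) = cos π/30 cos 3π/10 - sin π/30 sin 3π/10 = 1/2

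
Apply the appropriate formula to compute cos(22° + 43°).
cos(22° + 43°) = cos 22° cos 43° - sin 22° sin 43° = 0.4226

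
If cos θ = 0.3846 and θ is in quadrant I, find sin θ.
sin θ = 0.9231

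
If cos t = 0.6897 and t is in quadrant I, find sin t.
sin t = 0.7241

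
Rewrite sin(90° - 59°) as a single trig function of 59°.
sin(90° - 59°) = cos(59°)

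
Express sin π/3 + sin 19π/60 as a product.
sin π/3 + sin 19π/60 = 2 sin(13π/40) cos(π/120)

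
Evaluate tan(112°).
tan(112°) = -2.475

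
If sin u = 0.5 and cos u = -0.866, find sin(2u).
sin(2u) = 2 sin u cos u = -0.866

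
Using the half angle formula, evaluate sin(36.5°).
sin(36.5°) = √((1 - cos 73°)/2) = 0.5948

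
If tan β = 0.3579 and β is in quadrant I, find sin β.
sin β = 0.337 (using tan²β + 1 = sec²β)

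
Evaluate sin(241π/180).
sin(241π/180) = -0.8746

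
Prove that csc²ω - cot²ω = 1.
LHS = 1/sin²ω - cos²ω/sin²ω = (1 - cos²ω)/sin²ω = sin²ω/sin²ω = 1 = RHS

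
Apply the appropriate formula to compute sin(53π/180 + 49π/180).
sin(53π/180 + 49π/180) = sin 53π/180 cos 49π/180 + cos 53π/180 sin 49π/180 = 0.9781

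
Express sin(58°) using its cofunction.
sin(58°) = cos(90° - 58°) = cos(32°)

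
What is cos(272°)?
cos(272°) = 0.0349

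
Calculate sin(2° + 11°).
sin(2° + 11°) = sin 2° cos 11° + cos 2° sin 11° = 0.225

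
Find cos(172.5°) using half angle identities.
cos(172.5°) = -√((1 + cos 345°)/2) = -0.9914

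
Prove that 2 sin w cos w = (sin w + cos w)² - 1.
RHS = sin²w + 2 sin w cos w + cos²w - 1 = (sin²w + cos²w) + 2 sin w cos w - 1 = 1 + 2 sin w cos w - 1 = 2 sin w cos w = LHS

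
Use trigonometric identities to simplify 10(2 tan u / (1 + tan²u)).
10(2 tan u / (1 + tan²u)) = 10(sin(2u)) (using Double angle)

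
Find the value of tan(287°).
tan(287°) = -3.271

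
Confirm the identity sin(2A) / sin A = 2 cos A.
LHS = 2 sin A cos A / sin A = 2 cos A = RHS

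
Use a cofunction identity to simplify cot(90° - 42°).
cot(90° - 42°) = tan(42°)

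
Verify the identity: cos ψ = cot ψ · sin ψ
RHS = (cos ψ/sin ψ) · sin ψ = cos ψ = LHS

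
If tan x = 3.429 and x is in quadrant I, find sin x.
sin x = 0.96 (using tan²x + 1 = sec²x)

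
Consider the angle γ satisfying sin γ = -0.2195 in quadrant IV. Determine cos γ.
cos γ = √(1 - sin²γ) = 0.9756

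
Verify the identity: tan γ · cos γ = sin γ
LHS = (sin γ/cos γ) · cos γ = sin γ = RHS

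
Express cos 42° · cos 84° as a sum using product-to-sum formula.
cos 42° cos 84° = (1/2)[cos(42°-84°) + cos(42°+84°)]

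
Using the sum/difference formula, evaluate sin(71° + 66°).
sin(71° + 66°) = sin 71° cos 66° + cos 71° sin 66° = 0.682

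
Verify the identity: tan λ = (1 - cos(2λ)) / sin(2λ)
RHS = 2sin²λ / (2 sin λ cos λ) = sin λ/cos λ = tan λ = LHS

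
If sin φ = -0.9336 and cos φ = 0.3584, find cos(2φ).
cos(2φ) = cos²φ - sin²φ = -0.7432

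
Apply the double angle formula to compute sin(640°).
sin(640°) = 2 sin 320° cos 320° = -0.9848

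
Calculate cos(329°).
cos(329°) = 0.8572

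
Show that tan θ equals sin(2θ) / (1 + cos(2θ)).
RHS = 2 sin θ cos θ / (2cos²θ) = sin θ/cos θ = tan θ = LHS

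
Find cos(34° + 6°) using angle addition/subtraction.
cos(34° + 6°) = cos 34° cos 6° - sin 34° sin 6° = 0.766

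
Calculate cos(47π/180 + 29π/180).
cos(47π/180 + 29π/180) = cos 47π/180 cos 29π/180 - sin 47π/180 sin 29π/180 = 0.2419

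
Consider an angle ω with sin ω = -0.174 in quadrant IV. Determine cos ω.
cos ω = √(1 - sin²ω) = 0.9847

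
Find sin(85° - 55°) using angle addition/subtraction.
sin(85° - 55°) = sin 85° cos 55° - cos 85° sin 55° = 1/2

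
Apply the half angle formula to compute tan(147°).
tan(147°) = sin 294° / (1 + cos 294°) = -0.6494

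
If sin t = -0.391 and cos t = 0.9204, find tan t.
tan t = sin t / cos t = -0.4248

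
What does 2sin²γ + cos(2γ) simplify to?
2sin²γ + cos(2γ) = 1 (using Double angle)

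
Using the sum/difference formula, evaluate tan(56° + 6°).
tan(56° + 6°) = (tan 56° + tan 6°)/(1 - tan 56° tan 6°) = 1.881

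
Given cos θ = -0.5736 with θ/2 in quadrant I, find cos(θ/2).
cos(θ/2) = ±√((1 + cos θ)/2); positive since θ/2 ∈ QI, so cos(θ/2) = 0.4617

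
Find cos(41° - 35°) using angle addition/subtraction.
cos(41° - 35°) = cos 41° cos 35° + sin 41° sin 35° = 0.9945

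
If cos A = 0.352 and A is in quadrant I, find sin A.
sin A = 0.936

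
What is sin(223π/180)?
sin(223π/180) = -0.682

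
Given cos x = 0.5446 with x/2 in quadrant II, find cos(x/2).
cos(x/2) = ±√((1 + cos x)/2); negative since x/2 ∈ QII, so cos(x/2) = -0.8788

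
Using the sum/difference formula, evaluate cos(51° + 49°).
cos(51° + 49°) = cos 51° cos 49° - sin 51° sin 49° = -0.1736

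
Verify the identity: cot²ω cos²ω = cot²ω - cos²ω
RHS = cos²ω/sin²ω - cos²ω = cos²ω(1/sin²ω - 1) = cos²ω · (1 - sin²ω)/sin²ω = cos²ω · cos²ω/sin²ω = cos²ω · cot²ω = LHS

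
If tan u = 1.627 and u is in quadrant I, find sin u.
sin u = 0.8519 (using tan²u + 1 = sec²u)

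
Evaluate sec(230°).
sec(230°) = -1.556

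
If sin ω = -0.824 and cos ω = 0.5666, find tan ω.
tan ω = sin ω / cos ω = -1.454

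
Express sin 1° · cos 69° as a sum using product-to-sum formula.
sin 1° cos 69° = (1/2)[sin(1°+69°) + sin(1°-69°)]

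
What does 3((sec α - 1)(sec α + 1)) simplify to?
3((sec α - 1)(sec α + 1)) = 3(tan²α) (using Diff. of squares)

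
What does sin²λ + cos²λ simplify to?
sin²λ + cos²λ = 1 (using Pythagorean identity)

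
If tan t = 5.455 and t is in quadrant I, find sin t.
sin t = 0.9836 (using tan²t + 1 = sec²t)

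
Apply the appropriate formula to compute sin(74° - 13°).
sin(74° - 13°) = sin 74° cos 13° - cos 74° sin 13° = 0.8746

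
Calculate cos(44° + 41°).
cos(44° + 41°) = cos 44° cos 41° - sin 44° sin 41° = 0.08716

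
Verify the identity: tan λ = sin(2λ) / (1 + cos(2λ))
RHS = 2 sin λ cos λ / (2cos²λ) = sin λ/cos λ = tan λ = LHS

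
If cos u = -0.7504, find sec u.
sec u = 1/cos u = -1.333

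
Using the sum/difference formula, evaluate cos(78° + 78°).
cos(78° + 78°) = cos 78° cos 78° - sin 78° sin 78° = -0.9135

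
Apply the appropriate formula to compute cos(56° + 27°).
cos(56° + 27°) = cos 56° cos 27° - sin 56° sin 27° = 0.1219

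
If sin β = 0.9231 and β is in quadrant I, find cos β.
cos β = 0.3846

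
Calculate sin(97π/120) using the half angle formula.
sin(97π/120) = √((1 - cos 97π/60)/2) = 0.5664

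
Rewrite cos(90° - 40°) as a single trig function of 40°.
cos(90° - 40°) = sin(40°)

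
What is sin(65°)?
sin(65°) = 0.9063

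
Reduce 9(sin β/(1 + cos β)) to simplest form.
9(sin β/(1 + cos β)) = 9(tan(β/2)) (using Half angle)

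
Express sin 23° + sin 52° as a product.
sin 23° + sin 52° = 2 sin(37.5°) cos(-14.5°)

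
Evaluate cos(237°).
cos(237°) = -0.5446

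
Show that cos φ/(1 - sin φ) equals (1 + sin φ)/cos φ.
RHS = (1 + sin φ)(1 - sin φ) / (cos φ(1 - sin φ)) = (1 - sin²φ) / (cos φ(1 - sin φ)) = cos²φ / (cos φ(1 - sin φ)) = cos φ/(1 - sin φ) = LHS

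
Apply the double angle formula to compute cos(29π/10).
cos(29π/10) = cos²29π/20 - sin²29π/20 = -0.9511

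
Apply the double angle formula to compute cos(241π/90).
cos(241π/90) = cos²241π/180 - sin²241π/180 = -0.5299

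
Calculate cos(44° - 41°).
cos(44° - 41°) = cos 44° cos 41° + sin 44° sin 41° = 0.9986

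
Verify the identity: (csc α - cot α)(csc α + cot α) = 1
LHS = csc²α - cot²α = (1 + cot²α) - cot²α = 1 = RHS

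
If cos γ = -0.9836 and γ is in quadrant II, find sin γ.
sin γ = 0.1804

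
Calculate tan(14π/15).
tan(14π/15) = -0.2126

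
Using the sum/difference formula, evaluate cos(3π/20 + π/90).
cos(3π/20 + π/90) = cos 3π/20 cos π/90 - sin 3π/20 sin π/90 = 0.8746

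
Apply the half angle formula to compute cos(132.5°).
cos(132.5°) = -√((1 + cos 265°)/2) = -0.6756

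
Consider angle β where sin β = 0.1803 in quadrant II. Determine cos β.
cos β = ±√(1 - sin²β) = -0.9836 (negative in QII)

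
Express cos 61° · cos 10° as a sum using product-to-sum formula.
cos 61° cos 10° = (1/2)[cos(61°-10°) + cos(61°+10°)]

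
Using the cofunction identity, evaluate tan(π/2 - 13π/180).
tan(π/2 - 13π/180) = cot(13π/180) = 4.331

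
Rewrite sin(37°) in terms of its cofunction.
sin(37°) = cos(90° - 37°) = cos(53°)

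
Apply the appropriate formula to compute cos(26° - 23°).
cos(26° - 23°) = cos 26° cos 23° + sin 26° sin 23° = 0.9986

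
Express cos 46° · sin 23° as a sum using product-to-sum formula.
cos 46° sin 23° = (1/2)[sin(46°+23°) - sin(46°-23°)]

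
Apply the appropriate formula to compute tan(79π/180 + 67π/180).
tan(79π/180 + 67π/180) = (tan 79π/180 + tan 67π/180)/(1 - tan 79π/180 tan 67π/180) = -0.6745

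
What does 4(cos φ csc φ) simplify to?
4(cos φ csc φ) = 4(cot φ) (using Reciprocal + quotient)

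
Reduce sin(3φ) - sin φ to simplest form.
sin(3φ) - sin φ = 2 cos(2φ) sin φ (using Sum-to-product)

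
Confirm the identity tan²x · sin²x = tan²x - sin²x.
RHS = sin²x/cos²x - sin²x = sin²x(1/cos²x - 1) = sin²x · (1 - cos²x)/cos²x = sin²x · sin²x/cos²x = sin²x · tan²x = LHS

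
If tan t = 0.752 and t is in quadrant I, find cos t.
cos t = 0.7992 (using tan²t + 1 = sec²t)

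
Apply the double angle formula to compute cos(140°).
cos(140°) = cos²70° - sin²70° = -0.766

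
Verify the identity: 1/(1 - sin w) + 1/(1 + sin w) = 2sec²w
LHS = [(1 + sin w) + (1 - sin w)] / [(1 - sin w)(1 + sin w)] = 2/(1 - sin²w) = 2/cos²w = 2sec²w = RHS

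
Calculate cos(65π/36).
cos(65π/36) = 0.8192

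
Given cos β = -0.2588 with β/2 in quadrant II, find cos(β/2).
cos(β/2) = ±√((1 + cos β)/2); negative since β/2 ∈ QII, so cos(β/2) = -0.6088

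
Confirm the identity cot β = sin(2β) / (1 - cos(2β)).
RHS = 2 sin β cos β / (2sin²β) = cos β/sin β = cot β = LHS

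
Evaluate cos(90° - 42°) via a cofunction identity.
cos(90° - 42°) = sin(42°) = 0.6691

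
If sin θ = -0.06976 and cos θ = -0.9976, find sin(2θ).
sin(2θ) = 2 sin θ cos θ = 0.1392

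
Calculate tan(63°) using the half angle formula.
tan(63°) = sin 126° / (1 + cos 126°) = 1.963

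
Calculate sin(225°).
sin(225°) = -√2/2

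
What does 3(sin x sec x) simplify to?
3(sin x sec x) = 3(tan x) (using Reciprocal + quotient)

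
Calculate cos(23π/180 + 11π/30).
cos(23π/180 + 11π/30) = cos 23π/180 cos 11π/30 - sin 23π/180 sin 11π/30 = 0.01745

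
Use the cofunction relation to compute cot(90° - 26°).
cot(90° - 26°) = tan(26°) = 0.4877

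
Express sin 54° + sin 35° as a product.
sin 54° + sin 35° = 2 sin(44.5°) cos(9.5°)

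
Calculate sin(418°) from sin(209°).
sin(418°) = 2 sin 209° cos 209° = 0.848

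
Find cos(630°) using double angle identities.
cos(630°) = cos²315° - sin²315° = 0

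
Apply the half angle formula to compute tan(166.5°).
tan(166.5°) = sin 333° / (1 + cos 333°) = -0.2401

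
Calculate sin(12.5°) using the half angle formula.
sin(12.5°) = √((1 - cos 25°)/2) = 0.2164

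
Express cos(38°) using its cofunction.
cos(38°) = sin(90° - 38°) = sin(52°)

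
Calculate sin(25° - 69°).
sin(25° - 69°) = sin 25° cos 69° - cos 25° sin 69° = -0.6947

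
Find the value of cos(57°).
cos(57°) = 0.5446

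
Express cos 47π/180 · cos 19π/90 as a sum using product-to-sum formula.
cos 47π/180 cos 19π/90 = (1/2)[cos(47π/180-19π/90) + cos(47π/180+19π/90)]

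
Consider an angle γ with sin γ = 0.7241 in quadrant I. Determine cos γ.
cos γ = √(1 - sin²γ) = 0.6897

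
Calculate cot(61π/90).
cot(61π/90) = -0.6249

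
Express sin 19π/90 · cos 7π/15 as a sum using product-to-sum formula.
sin 19π/90 cos 7π/15 = (1/2)[sin(19π/90+7π/15) + sin(19π/90-7π/15)]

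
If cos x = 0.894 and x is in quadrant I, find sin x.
sin x = 0.4481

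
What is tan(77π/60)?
tan(77π/60) = 1.235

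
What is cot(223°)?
cot(223°) = 1.072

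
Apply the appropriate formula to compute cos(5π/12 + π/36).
cos(5π/12 + π/36) = cos 5π/12 cos π/36 - sin 5π/12 sin π/36 = 0.1736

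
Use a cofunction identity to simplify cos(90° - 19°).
cos(90° - 19°) = sin(19°)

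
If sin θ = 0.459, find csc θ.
csc θ = 1/sin θ = 2.179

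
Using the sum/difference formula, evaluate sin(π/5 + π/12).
sin(π/5 + π/12) = sin π/5 cos π/12 + cos π/5 sin π/12 = 0.7771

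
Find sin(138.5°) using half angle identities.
sin(138.5°) = √((1 - cos 277°)/2) = 0.6626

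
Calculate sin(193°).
sin(193°) = -0.225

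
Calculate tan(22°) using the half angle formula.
tan(22°) = sin 44° / (1 + cos 44°) = 0.404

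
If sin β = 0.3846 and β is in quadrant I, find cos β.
cos β = 0.9231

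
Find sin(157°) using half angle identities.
sin(157°) = √((1 - cos 314°)/2) = 0.3907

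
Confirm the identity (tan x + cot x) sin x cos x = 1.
LHS = (sin x/cos x + cos x/sin x) sin x cos x = ((sin²x + cos²x)/(sin x cos x)) · sin x cos x = sin²x + cos²x = 1 = RHS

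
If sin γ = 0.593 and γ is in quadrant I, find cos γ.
cos γ = 0.8052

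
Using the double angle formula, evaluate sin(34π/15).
sin(34π/15) = 2 sin 17π/15 cos 17π/15 = 0.7431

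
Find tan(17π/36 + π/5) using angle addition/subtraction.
tan(17π/36 + π/5) = (tan 17π/36 + tan π/5)/(1 - tan 17π/36 tan π/5) = -1.664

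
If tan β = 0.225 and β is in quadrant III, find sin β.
sin β = -0.2195 (using tan²β + 1 = sec²β)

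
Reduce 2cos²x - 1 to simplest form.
2cos²x - 1 = cos(2x) (using Double angle)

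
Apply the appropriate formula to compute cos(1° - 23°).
cos(1° - 23°) = cos 1° cos 23° + sin 1° sin 23° = 0.9272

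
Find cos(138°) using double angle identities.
cos(138°) = 1 - 2sin²69° = -0.7431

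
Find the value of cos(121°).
cos(121°) = -0.515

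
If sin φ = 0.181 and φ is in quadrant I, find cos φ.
cos φ = 0.9835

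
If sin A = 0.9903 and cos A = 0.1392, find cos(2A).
cos(2A) = cos²A - sin²A = -0.9613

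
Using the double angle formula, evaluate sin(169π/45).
sin(169π/45) = 2 sin 169π/90 cos 169π/90 = -0.6947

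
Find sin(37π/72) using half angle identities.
sin(37π/72) = √((1 - cos 37π/36)/2) = 0.999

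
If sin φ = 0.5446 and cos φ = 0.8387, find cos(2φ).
cos(2φ) = cos²φ - sin²φ = 0.4068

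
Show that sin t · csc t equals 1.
LHS = sin t · (1/sin t) = 1 = RHS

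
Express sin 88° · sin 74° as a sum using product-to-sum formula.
sin 88° sin 74° = (1/2)[cos(88°-74°) - cos(88°+74°)]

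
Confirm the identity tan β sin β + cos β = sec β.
LHS = sin²β/cos β + cos β = (sin²β + cos²β)/cos β = 1/cos β = sec β = RHS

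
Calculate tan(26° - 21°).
tan(26° - 21°) = (tan 26° - tan 21°)/(1 + tan 26° tan 21°) = 0.08749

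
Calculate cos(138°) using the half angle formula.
cos(138°) = -√((1 + cos 276°)/2) = -0.7431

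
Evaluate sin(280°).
sin(280°) = -0.9848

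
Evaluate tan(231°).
tan(231°) = 1.235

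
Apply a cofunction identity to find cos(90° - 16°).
cos(90° - 16°) = sin(16°) = 0.2756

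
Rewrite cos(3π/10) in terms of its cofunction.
cos(3π/10) = sin(π/2 - 3π/10) = sin(π/5)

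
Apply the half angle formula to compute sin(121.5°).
sin(121.5°) = √((1 - cos 243°)/2) = 0.8526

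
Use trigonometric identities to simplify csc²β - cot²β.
csc²β - cot²β = 1 (using Pythagorean identity)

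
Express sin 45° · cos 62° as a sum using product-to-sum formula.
sin 45° cos 62° = (1/2)[sin(45°+62°) + sin(45°-62°)]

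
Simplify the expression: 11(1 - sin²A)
11(1 - sin²A) = 11(cos²A) (using Pythagorean identity)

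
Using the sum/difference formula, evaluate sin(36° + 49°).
sin(36° + 49°) = sin 36° cos 49° + cos 36° sin 49° = 0.9962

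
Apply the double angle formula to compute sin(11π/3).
sin(11π/3) = 2 sin 11π/6 cos 11π/6 = -√3/2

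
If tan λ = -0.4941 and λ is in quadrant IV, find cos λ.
cos λ = 0.8965 (using tan²λ + 1 = sec²λ)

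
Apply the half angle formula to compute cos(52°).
cos(52°) = √((1 + cos 104°)/2) = 0.6157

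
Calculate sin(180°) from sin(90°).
sin(180°) = 2 sin 90° cos 90° = 0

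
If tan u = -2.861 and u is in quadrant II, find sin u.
sin u = 0.944 (using tan²u + 1 = sec²u)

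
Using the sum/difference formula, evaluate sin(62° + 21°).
sin(62° + 21°) = sin 62° cos 21° + cos 62° sin 21° = 0.9925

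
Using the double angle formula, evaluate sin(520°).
sin(520°) = 2 sin 260° cos 260° = 0.342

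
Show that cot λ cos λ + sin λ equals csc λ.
LHS = cos²λ/sin λ + sin λ = (cos²λ + sin²λ)/sin λ = 1/sin λ = csc λ = RHS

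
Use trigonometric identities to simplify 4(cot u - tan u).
4(cot u - tan u) = 4(2 cot(2u)) (using Double angle)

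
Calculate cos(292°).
cos(292°) = 0.3746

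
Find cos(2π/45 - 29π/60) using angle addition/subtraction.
cos(2π/45 - 29π/60) = cos 2π/45 cos 29π/60 + sin 2π/45 sin 29π/60 = 0.1908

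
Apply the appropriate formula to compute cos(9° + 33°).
cos(9° + 33°) = cos 9° cos 33° - sin 9° sin 33° = 0.7431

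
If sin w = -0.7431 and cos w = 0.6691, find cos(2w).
cos(2w) = cos²w - sin²w = -0.1045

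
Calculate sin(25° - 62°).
sin(25° - 62°) = sin 25° cos 62° - cos 25° sin 62° = -0.6018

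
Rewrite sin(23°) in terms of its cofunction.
sin(23°) = cos(90° - 23°) = cos(67°)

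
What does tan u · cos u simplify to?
tan u · cos u = sin u (using Quotient identity)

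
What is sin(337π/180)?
sin(337π/180) = -0.3907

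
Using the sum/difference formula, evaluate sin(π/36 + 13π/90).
sin(π/36 + 13π/90) = sin π/36 cos 13π/90 + cos π/36 sin 13π/90 = 0.515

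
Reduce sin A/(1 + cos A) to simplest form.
sin A/(1 + cos A) = tan(A/2) (using Half angle)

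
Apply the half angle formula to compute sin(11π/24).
sin(11π/24) = √((1 - cos 11π/12)/2) = 0.9914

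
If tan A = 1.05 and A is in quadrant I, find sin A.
sin A = 0.7241 (using tan²A + 1 = sec²A)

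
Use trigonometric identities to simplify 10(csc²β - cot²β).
10(csc²β - cot²β) = 10 (using Pythagorean identity)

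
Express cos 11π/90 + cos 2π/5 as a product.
cos 11π/90 + cos 2π/5 = 2 cos(47π/180) cos(-5π/36)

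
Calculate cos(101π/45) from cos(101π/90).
cos(101π/45) = cos²101π/90 - sin²101π/90 = 0.7193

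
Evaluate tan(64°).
tan(64°) = 2.05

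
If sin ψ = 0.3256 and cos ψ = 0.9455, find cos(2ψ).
cos(2ψ) = cos²ψ - sin²ψ = 0.788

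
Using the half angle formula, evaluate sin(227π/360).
sin(227π/360) = √((1 - cos 227π/180)/2) = 0.9171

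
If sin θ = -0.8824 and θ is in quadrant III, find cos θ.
cos θ = -0.4705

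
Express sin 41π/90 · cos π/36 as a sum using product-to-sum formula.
sin 41π/90 cos π/36 = (1/2)[sin(41π/90+π/36) + sin(41π/90-π/36)]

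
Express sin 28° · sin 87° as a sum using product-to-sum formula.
sin 28° sin 87° = (1/2)[cos(28°-87°) - cos(28°+87°)]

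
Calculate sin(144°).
sin(144°) = 0.5878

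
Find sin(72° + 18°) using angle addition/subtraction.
sin(72° + 18°) = sin 72° cos 18° + cos 72° sin 18° = 1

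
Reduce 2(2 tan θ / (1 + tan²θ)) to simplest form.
2(2 tan θ / (1 + tan²θ)) = 2(sin(2θ)) (using Double angle)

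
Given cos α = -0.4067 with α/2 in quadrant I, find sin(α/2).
sin(α/2) = ±√((1 - cos α)/2); positive since α/2 ∈ QI, so sin(α/2) = 0.8387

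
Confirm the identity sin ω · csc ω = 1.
LHS = sin ω · (1/sin ω) = 1 = RHS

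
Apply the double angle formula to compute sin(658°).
sin(658°) = 2 sin 329° cos 329° = -0.8829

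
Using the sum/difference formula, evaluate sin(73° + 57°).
sin(73° + 57°) = sin 73° cos 57° + cos 73° sin 57° = 0.766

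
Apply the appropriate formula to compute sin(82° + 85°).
sin(82° + 85°) = sin 82° cos 85° + cos 82° sin 85° = 0.225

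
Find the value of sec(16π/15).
sec(16π/15) = -1.022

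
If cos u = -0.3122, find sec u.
sec u = 1/cos u = -3.203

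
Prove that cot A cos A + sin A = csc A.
LHS = cos²A/sin A + sin A = (cos²A + sin²A)/sin A = 1/sin A = csc A = RHS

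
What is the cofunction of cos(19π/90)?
cos(19π/90) = sin(π/2 - 19π/90) = sin(13π/45)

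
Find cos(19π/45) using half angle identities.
cos(19π/45) = √((1 + cos 38π/45)/2) = 0.2419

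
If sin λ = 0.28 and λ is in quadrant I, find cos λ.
cos λ = 0.96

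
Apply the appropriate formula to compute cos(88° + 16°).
cos(88° + 16°) = cos 88° cos 16° - sin 88° sin 16° = -0.2419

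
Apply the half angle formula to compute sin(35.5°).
sin(35.5°) = √((1 - cos 71°)/2) = 0.5807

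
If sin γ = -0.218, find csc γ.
csc γ = 1/sin γ = -4.587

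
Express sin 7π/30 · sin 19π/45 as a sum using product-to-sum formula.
sin 7π/30 sin 19π/45 = (1/2)[cos(7π/30-19π/45) - cos(7π/30+19π/45)]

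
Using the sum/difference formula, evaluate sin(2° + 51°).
sin(2° + 51°) = sin 2° cos 51° + cos 2° sin 51° = 0.7986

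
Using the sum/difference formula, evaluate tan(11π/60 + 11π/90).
tan(11π/60 + 11π/90) = (tan 11π/60 + tan 11π/90)/(1 - tan 11π/60 tan 11π/90) = 1.428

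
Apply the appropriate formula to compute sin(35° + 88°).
sin(35° + 88°) = sin 35° cos 88° + cos 35° sin 88° = 0.8387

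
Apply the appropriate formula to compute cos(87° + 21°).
cos(87° + 21°) = cos 87° cos 21° - sin 87° sin 21° = -0.309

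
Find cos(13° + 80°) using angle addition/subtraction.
cos(13° + 80°) = cos 13° cos 80° - sin 13° sin 80° = -0.05234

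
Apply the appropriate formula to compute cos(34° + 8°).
cos(34° + 8°) = cos 34° cos 8° - sin 34° sin 8° = 0.7431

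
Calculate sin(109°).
sin(109°) = 0.9455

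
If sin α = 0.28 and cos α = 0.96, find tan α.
tan α = sin α / cos α = 0.2917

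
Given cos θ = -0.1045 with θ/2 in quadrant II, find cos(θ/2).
cos(θ/2) = ±√((1 + cos θ)/2); negative since θ/2 ∈ QII, so cos(θ/2) = -0.6691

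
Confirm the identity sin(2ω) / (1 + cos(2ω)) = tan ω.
LHS = 2 sin ω cos ω / (2cos²ω) = sin ω/cos ω = tan ω = RHS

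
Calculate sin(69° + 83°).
sin(69° + 83°) = sin 69° cos 83° + cos 69° sin 83° = 0.4695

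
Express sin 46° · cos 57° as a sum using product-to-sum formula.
sin 46° cos 57° = (1/2)[sin(46°+57°) + sin(46°-57°)]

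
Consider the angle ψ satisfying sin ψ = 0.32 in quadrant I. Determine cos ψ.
cos ψ = √(1 - sin²ψ) = 0.9474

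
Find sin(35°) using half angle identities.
sin(35°) = √((1 - cos 70°)/2) = 0.5736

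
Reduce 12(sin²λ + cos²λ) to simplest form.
12(sin²λ + cos²λ) = 12 (using Pythagorean identity)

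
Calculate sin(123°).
sin(123°) = 0.8387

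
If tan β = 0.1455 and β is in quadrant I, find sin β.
sin β = 0.144 (using tan²β + 1 = sec²β)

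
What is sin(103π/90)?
sin(103π/90) = -0.4384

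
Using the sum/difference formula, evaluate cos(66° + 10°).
cos(66° + 10°) = cos 66° cos 10° - sin 66° sin 10° = 0.2419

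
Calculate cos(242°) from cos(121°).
cos(242°) = cos²121° - sin²121° = -0.4695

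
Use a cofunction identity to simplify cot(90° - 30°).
cot(90° - 30°) = tan(30°)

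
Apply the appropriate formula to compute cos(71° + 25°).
cos(71° + 25°) = cos 71° cos 25° - sin 71° sin 25° = -0.1045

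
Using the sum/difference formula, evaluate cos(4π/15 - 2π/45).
cos(4π/15 - 2π/45) = cos 4π/15 cos 2π/45 + sin 4π/15 sin 2π/45 = 0.766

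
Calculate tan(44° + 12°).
tan(44° + 12°) = (tan 44° + tan 12°)/(1 - tan 44° tan 12°) = 1.483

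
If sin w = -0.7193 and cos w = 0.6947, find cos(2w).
cos(2w) = cos²w - sin²w = -0.03478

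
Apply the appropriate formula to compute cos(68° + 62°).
cos(68° + 62°) = cos 68° cos 62° - sin 68° sin 62° = -0.6428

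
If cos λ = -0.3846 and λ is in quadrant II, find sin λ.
sin λ = 0.9231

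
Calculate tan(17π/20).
tan(17π/20) = -0.5095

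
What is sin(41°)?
sin(41°) = 0.6561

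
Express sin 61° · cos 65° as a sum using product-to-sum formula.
sin 61° cos 65° = (1/2)[sin(61°+65°) + sin(61°-65°)]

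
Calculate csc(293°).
csc(293°) = -1.086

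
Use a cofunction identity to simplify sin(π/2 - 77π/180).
sin(π/2 - 77π/180) = cos(77π/180)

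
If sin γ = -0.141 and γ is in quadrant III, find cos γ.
cos γ = -0.99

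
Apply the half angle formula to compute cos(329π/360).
cos(329π/360) = -√((1 + cos 329π/180)/2) = -0.9636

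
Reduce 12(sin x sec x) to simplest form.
12(sin x sec x) = 12(tan x) (using Reciprocal + quotient)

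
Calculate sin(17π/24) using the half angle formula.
sin(17π/24) = √((1 - cos 17π/12)/2) = 0.7934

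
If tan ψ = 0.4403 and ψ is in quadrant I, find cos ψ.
cos ψ = 0.9152 (using tan²ψ + 1 = sec²ψ)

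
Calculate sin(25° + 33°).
sin(25° + 33°) = sin 25° cos 33° + cos 25° sin 33° = 0.848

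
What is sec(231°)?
sec(231°) = -1.589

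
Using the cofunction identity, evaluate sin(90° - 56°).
sin(90° - 56°) = cos(56°) = 0.5592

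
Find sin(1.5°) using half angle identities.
sin(1.5°) = √((1 - cos 3°)/2) = 0.02618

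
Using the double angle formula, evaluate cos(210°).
cos(210°) = cos²105° - sin²105° = -√3/2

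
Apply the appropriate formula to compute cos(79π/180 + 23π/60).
cos(79π/180 + 23π/60) = cos 79π/180 cos 23π/60 - sin 79π/180 sin 23π/60 = -0.848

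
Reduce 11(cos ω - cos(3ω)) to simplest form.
11(cos ω - cos(3ω)) = 11(2 sin(2ω) sin ω) (using Sum-to-product)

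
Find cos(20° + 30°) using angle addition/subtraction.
cos(20° + 30°) = cos 20° cos 30° - sin 20° sin 30° = 0.6428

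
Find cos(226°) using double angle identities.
cos(226°) = cos²113° - sin²113° = -0.6947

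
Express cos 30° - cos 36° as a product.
cos 30° - cos 36° = -2 sin(33°) sin(-3°)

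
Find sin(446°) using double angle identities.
sin(446°) = 2 sin 223° cos 223° = 0.9976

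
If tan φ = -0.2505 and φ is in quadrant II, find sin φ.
sin φ = 0.243 (using tan²φ + 1 = sec²φ)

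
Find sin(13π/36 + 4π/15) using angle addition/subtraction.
sin(13π/36 + 4π/15) = sin 13π/36 cos 4π/15 + cos 13π/36 sin 4π/15 = 0.9205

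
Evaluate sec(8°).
sec(8°) = 1.01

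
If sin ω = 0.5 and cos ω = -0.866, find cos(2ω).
cos(2ω) = cos²ω - sin²ω = 0.5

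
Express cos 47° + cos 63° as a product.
cos 47° + cos 63° = 2 cos(55°) cos(-8°)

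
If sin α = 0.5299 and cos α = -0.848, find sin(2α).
sin(2α) = 2 sin α cos α = -0.8987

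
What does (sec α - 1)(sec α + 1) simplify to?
(sec α - 1)(sec α + 1) = tan²α (using Diff. of squares)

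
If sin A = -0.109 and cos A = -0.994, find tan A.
tan A = sin A / cos A = 0.1097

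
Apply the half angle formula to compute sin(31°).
sin(31°) = √((1 - cos 62°)/2) = 0.515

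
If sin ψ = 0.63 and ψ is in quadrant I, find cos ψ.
cos ψ = 0.7766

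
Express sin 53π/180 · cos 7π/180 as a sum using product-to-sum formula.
sin 53π/180 cos 7π/180 = (1/2)[sin(53π/180+7π/180) + sin(53π/180-7π/180)]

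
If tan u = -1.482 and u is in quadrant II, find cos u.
cos u = -0.5593 (using tan²u + 1 = sec²u)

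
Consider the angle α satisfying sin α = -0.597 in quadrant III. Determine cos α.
cos α = ±√(1 - sin²α) = -0.8022 (negative in QIII)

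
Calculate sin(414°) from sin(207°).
sin(414°) = 2 sin 207° cos 207° = 0.809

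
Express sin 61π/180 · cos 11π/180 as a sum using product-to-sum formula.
sin 61π/180 cos 11π/180 = (1/2)[sin(61π/180+11π/180) + sin(61π/180-11π/180)]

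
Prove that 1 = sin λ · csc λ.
RHS = sin λ · (1/sin λ) = 1 = LHS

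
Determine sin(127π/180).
sin(127π/180) = 0.7986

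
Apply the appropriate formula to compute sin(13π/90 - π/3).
sin(13π/90 - π/3) = sin 13π/90 cos π/3 - cos 13π/90 sin π/3 = -0.5592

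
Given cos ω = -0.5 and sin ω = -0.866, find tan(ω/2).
tan(ω/2) = sin ω / (1 + cos ω) = -1.732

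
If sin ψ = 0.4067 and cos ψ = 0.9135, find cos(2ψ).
cos(2ψ) = cos²ψ - sin²ψ = 0.6691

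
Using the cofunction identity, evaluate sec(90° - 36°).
sec(90° - 36°) = csc(36°) = 1.701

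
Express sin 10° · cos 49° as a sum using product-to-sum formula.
sin 10° cos 49° = (1/2)[sin(10°+49°) + sin(10°-49°)]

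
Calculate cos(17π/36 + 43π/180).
cos(17π/36 + 43π/180) = cos 17π/36 cos 43π/180 - sin 17π/36 sin 43π/180 = -0.6157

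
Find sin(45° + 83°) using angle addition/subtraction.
sin(45° + 83°) = sin 45° cos 83° + cos 45° sin 83° = 0.788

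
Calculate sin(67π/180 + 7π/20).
sin(67π/180 + 7π/20) = sin 67π/180 cos 7π/20 + cos 67π/180 sin 7π/20 = 0.766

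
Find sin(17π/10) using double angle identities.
sin(17π/10) = 2 sin 17π/20 cos 17π/20 = -0.809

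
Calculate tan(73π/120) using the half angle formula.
tan(73π/120) = sin 73π/60 / (1 + cos 73π/60) = -2.824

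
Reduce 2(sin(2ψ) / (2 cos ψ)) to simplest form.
2(sin(2ψ) / (2 cos ψ)) = 2(sin ψ) (using Double angle)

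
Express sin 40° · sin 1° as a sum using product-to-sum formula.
sin 40° sin 1° = (1/2)[cos(40°-1°) - cos(40°+1°)]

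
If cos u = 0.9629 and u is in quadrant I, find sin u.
sin u = 0.2699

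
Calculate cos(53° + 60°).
cos(53° + 60°) = cos 53° cos 60° - sin 53° sin 60° = -0.3907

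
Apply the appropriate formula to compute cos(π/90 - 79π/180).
cos(π/90 - 79π/180) = cos π/90 cos 79π/180 + sin π/90 sin 79π/180 = 0.225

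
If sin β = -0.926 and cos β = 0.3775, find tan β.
tan β = sin β / cos β = -2.453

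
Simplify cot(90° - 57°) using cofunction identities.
cot(90° - 57°) = tan(57°)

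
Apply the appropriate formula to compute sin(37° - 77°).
sin(37° - 77°) = sin 37° cos 77° - cos 37° sin 77° = -0.6428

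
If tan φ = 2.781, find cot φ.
cot φ = 1/tan φ = 0.3596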